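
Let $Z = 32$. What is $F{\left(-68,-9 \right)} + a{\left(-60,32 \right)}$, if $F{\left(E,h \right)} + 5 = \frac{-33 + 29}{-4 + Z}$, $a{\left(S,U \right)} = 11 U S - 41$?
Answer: $- \frac{148163}{7} \approx -21166.0$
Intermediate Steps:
$a{\left(S,U \right)} = -41 + 11 S U$ ($a{\left(S,U \right)} = 11 S U - 41 = -41 + 11 S U$)
$F{\left(E,h \right)} = - \frac{36}{7}$ ($F{\left(E,h \right)} = -5 + \frac{-33 + 29}{-4 + 32} = -5 - \frac{4}{28} = -5 - \frac{1}{7} = - \frac{36}{7}$)
$F{\left(-68,-9 \right)} + a{\left(-60,32 \right)} = - \frac{36}{7} + \left(-41 + 11 \left(-60\right) 32\right) = - \frac{36}{7} - 21161 = - \frac{148163}{7}$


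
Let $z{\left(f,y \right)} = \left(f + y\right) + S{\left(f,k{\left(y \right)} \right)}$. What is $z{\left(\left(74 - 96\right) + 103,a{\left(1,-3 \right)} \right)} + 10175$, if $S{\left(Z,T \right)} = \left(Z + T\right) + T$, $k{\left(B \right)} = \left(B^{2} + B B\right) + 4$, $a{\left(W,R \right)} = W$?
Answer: $10350$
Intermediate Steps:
$k{\left(B \right)} = 4 + 2 B^{2}$ ($k{\left(B \right)} = \left(B^{2} + B^{2}\right) + 4 = 2 B^{2} + 4 = 4 + 2 B^{2}$)
$S{\left(Z,T \right)} = Z + 2 T$ ($S{\left(Z,T \right)} = \left(T + Z\right) + T = Z + 2 T$)
$z{\left(f,y \right)} = 8 + y + 2 f + 4 y^{2}$ ($z{\left(f,y \right)} = \left(f + y\right) + \left(f + 2 \left(4 + 2 y^{2}\right)\right) = \left(f + y\right) + \left(f + \left(8 + 4 y^{2}\right)\right) = \left(f + y\right) + \left(8 + f + 4 y^{2}\right) = 8 + y + 2 f + 4 y^{2}$)
$z{\left(\left(74 - 96\right) + 103,a{\left(1,-3 \right)} \right)} + 10175 = \left(8 + 1 + 2 \left(\left(74 - 96\right) + 103\right) + 4 \cdot 1^{2}\right) + 10175 = \left(8 + 1 + 2 \left(-22 + 103\right) + 4 \cdot 1\right) + 10175 = \left(8 + 1 + 2 \cdot 81 + 4\right) + 10175 = \left(8 + 1 + 162 + 4\right) + 10175 = 175 + 10175 = 10350$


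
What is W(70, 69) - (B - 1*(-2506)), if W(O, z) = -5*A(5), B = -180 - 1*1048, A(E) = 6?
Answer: -1308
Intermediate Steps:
B = -1228 (B = -180 - 1048 = -1228)
W(O, z) = -30 (W(O, z) = -5*6 = -30)
W(70, 69) - (B - 1*(-2506)) = -30 - (-1228 - 1*(-2506)) = -30 - (-1228 + 2506) = -30 - 1*1278 = -30 - 1278 = -1308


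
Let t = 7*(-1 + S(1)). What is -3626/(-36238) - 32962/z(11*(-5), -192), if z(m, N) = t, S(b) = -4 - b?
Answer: 298657312/380499 ≈ 784.91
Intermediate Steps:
t = -42 (t = 7*(-1 + (-4 - 1*1)) = 7*(-1 + (-4 - 1)) = 7*(-1 - 5) = 7*(-6) = -42)
z(m, N) = -42
-3626/(-36238) - 32962/z(11*(-5), -192) = -3626/(-36238) - 32962/(-42) = -3626*(-1/36238) - 32962*(-1/42) = 1813/18119 + 16481/21 = 298657312/380499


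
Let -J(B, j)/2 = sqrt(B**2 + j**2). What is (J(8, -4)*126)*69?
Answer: -69552*sqrt(5) ≈ -1.5552e+5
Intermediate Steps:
J(B, j) = -2*sqrt(B**2 + j**2)
(J(8, -4)*126)*69 = (-2*sqrt(8**2 + (-4)**2)*126)*69 = (-2*sqrt(64 + 16)*126)*69 = (-8*sqrt(5)*126)*69 = -1008*sqrt(5)*69 = -69552*sqrt(5)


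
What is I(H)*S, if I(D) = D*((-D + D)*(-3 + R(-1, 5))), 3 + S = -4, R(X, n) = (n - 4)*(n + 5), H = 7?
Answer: 0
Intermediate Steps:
R(X, n) = (-4 + n)*(5 + n)
S = -7 (S = -3 - 4 = -7)
I(D) = 0 (I(D) = D*((-D + D)*(-3 + (-20 + 5 + 5²))) = D*(0*(-3 + (-20 + 5 + 25))) = D*(0*(-3 + 10)) = D*(0*7) = D*0 = 0)
I(H)*S = 0*(-7) = 0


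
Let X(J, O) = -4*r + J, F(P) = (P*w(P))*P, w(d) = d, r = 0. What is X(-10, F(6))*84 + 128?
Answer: -712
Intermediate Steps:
F(P) = P³ (F(P) = (P*P)*P = P²*P = P³)
X(J, O) = J (X(J, O) = -4*0 + J = 0 + J = J)
X(-10, F(6))*84 + 128 = -10*84 + 128 = -840 + 128 = -712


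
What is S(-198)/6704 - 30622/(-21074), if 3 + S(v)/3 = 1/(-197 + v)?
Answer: 20253631117/13951409480 ≈ 1.4517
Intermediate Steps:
S(v) = -9 + 3/(-197 + v)
S(-198)/6704 - 30622/(-21074) = (3*(592 - 3*(-198))/(-197 - 198))/6704 - 30622/(-21074) = (3*(592 + 594)/(-395))*(1/6704) - 30622*(-1/21074) = (3*(-1/395)*1186)*(1/6704) + 15311/10537 = -3558/395*1/6704 + 15311/10537 = -1779/1324040 + 15311/10537 = 20253631117/13951409480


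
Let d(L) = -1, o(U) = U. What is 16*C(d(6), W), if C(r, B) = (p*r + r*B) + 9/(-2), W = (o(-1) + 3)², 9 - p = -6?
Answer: -376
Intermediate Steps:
p = 15 (p = 9 - 1*(-6) = 9 + 6 = 15)
W = 4 (W = (-1 + 3)² = 2² = 4)
C(r, B) = -9/2 + 15*r + B*r (C(r, B) = (15*r + r*B) + 9/(-2) = (15*r + B*r) + 9*(-½) = (15*r + B*r) - 9/2 = -9/2 + 15*r + B*r)
16*C(d(6), W) = 16*(-9/2 + 15*(-1) + 4*(-1)) = 16*(-9/2 - 15 - 4) = 16*(-47/2) = -376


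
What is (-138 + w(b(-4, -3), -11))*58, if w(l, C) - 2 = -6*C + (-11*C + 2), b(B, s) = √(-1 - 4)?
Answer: 3074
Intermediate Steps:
b(B, s) = I*√5 (b(B, s) = √(-5) = I*√5)
w(l, C) = 4 - 17*C (w(l, C) = 2 + (-6*C + (-11*C + 2)) = 2 + (-6*C + (2 - 11*C)) = 2 + (2 - 17*C) = 4 - 17*C)
(-138 + w(b(-4, -3), -11))*58 = (-138 + (4 - 17*(-11)))*58 = (-138 + (4 + 187))*58 = (-138 + 191)*58 = 53*58 = 3074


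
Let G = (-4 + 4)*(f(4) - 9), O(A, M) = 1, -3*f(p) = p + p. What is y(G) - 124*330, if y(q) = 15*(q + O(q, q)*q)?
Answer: -40920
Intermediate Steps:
f(p) = -2*p/3 (f(p) = -(p + p)/3 = -2*p/3)
G = 0 (G = (-4 + 4)*(-⅔*4 - 9) = 0*(-8/3 - 9) = 0*(-35/3) = 0)
y(q) = 30*q (y(q) = 15*(q + 1*q) = 15*(q + q) = 15*(2*q) = 30*q)
y(G) - 124*330 = 30*0 - 124*330 = 0 - 40920 = -40920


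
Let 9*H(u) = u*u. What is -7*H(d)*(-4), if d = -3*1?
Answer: 28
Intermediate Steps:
d = -3
H(u) = u²/9 (H(u) = (u*u)/9 = u²/9)
-7*H(d)*(-4) = -7*(-3)²/9*(-4) = -7*9/9*(-4) = -7*1*(-4) = -7*(-4) = 28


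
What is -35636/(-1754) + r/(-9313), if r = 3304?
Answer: 163041426/8167501 ≈ 19.962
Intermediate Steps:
-35636/(-1754) + r/(-9313) = -35636/(-1754) + 3304/(-9313) = -35636*(-1/1754) + 3304*(-1/9313) = 17818/877 - 3304/9313 = 163041426/8167501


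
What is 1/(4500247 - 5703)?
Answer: 1/4494544 ≈ 2.2249e-7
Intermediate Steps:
1/(4500247 - 5703) = 1/4494544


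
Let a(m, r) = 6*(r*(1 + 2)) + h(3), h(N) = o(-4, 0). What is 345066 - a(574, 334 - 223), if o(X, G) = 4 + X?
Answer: 343068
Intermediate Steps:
h(N) = 0 (h(N) = 4 - 4 = 0)
a(m, r) = 18*r (a(m, r) = 6*(r*(1 + 2)) + 0 = 6*(r*3) + 0 = 6*(3*r) + 0 = 18*r + 0 = 18*r)
345066 - a(574, 334 - 223) = 345066 - 18*(334 - 223) = 345066 - 18*111 = 345066 - 1*1998 = 345066 - 1998 = 343068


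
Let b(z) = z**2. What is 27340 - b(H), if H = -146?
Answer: 6024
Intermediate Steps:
27340 - b(H) = 27340 - 1*(-146)**2 = 27340 - 1*21316 = 27340 - 21316 = 6024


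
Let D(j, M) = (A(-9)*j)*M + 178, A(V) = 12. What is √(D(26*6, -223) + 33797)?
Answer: 3*I*√42609 ≈ 619.26*I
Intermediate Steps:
D(j, M) = 178 + 12*M*j (D(j, M) = (12*j)*M + 178 = 12*M*j + 178 = 178 + 12*M*j)
√(D(26*6, -223) + 33797) = √((178 + 12*(-223)*(26*6)) + 33797) = √((178 + 12*(-223)*156) + 33797) = √((178 - 417456) + 33797) = √(-417278 + 33797) = √(-383481) = 3*I*√42609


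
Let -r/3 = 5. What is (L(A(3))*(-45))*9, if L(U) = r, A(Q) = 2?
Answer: 6075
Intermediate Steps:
r = -15 (r = -3*5 = -15)
L(U) = -15
(L(A(3))*(-45))*9 = -15*(-45)*9 = 675*9 = 6075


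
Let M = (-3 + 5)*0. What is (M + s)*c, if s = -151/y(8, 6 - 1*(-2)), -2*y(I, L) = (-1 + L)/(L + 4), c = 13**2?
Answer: 612456/7 ≈ 87494.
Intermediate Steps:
M = 0 (M = 2*0 = 0)
c = 169
y(I, L) = -(-1 + L)/(2*(4 + L)) (y(I, L) = -(-1 + L)/(2*(L + 4)) = -(-1 + L)/(2*(4 + L)))
s = 3624/7 (s = -151*2*(4 + (6 - 1*(-2)))/(1 - (6 - 1*(-2))) = -151*2*(4 + (6 + 2))/(1 - (6 + 2)) = -151*2*(4 + 8)/(1 - 1*8) = -151*24/(1 - 8) = -151/((1/2)*(1/12)*(-7)) = -151/(-7/24) = -151*(-24/7) = 3624/7 ≈ 517.71)
(M + s)*c = (0 + 3624/7)*169 = (3624/7)*169 = 612456/7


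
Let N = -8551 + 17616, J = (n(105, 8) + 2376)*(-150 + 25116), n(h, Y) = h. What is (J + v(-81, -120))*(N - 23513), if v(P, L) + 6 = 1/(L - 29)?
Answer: -133342836626832/149 ≈ -8.9492e+11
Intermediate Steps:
v(P, L) = -6 + 1/(-29 + L) (v(P, L) = -6 + 1/(L - 29) = -6 + 1/(-29 + L))
J = 61940646 (J = (105 + 2376)*(-150 + 25116) = 2481*24966 = 61940646)
N = 9065
(J + v(-81, -120))*(N - 23513) = (61940646 + (175 - 6*(-120))/(-29 - 120))*(9065 - 23513) = (61940646 + (175 + 720)/(-149))*(-14448) = (61940646 - 1/149*895)*(-14448) = (61940646 - 895/149)*(-14448) = (9229155359/149)*(-14448) = -133342836626832/149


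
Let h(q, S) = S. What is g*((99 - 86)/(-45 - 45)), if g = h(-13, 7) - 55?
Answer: 104/15 ≈ 6.9333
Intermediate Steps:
g = -48 (g = 7 - 55 = -48)
g*((99 - 86)/(-45 - 45)) = -48*(99 - 86)/(-45 - 45) = -624/(-90) = -624*(-1)/90 = -48*(-13/90) = 104/15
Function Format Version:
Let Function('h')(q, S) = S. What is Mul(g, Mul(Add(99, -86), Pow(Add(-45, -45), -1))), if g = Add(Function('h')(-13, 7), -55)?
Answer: Rational(104, 15) ≈ 6.9333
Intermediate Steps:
g = -48 (g = Add(7, -55) = -48)
Mul(g, Mul(Add(99, -86), Pow(Add(-45, -45), -1))) = Mul(-48, Mul(Add(99, -86), Pow(Add(-45, -45), -1))) = Mul(-48, Mul(13, Pow(-90, -1))) = Mul(-48, Mul(13, Rational(-1, 90))) = Mul(-48, Rational(-13, 90)) = Rational(104, 15)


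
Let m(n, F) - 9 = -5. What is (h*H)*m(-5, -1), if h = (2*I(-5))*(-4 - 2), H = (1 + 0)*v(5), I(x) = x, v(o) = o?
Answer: 1200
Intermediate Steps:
m(n, F) = 4 (m(n, F) = 9 - 5 = 4)
H = 5 (H = (1 + 0)*5 = 1*5 = 5)
h = 60 (h = (2*(-5))*(-4 - 2) = -10*(-6) = 60)
(h*H)*m(-5, -1) = (60*5)*4 = 300*4 = 1200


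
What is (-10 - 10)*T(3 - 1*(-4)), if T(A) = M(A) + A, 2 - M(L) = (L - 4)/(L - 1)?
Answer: -170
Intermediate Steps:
M(L) = 2 - (-4 + L)/(-1 + L) (M(L) = 2 - (L - 4)/(L - 1) = 2 - (-4 + L)/(-1 + L))
T(A) = A + (2 + A)/(-1 + A) (T(A) = (2 + A)/(-1 + A) + A = A + (2 + A)/(-1 + A))
(-10 - 10)*T(3 - 1*(-4)) = (-10 - 10)*((2 + (3 - 1*(-4))²)/(-1 + (3 - 1*(-4)))) = -20*(2 + (3 + 4)²)/(-1 + (3 + 4)) = -20*(2 + 7²)/(-1 + 7) = -20*(2 + 49)/6 = -10*51/3 = -20*17/2 = -170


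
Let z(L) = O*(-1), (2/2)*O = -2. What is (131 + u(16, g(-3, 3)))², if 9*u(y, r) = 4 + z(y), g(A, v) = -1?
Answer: 156025/9 ≈ 17336.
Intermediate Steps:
O = -2
z(L) = 2 (z(L) = -2*(-1) = 2)
u(y, r) = ⅔ (u(y, r) = (4 + 2)/9 = (⅑)*6 = ⅔)
(131 + u(16, g(-3, 3)))² = (131 + ⅔)² = (395/3)² = 156025/9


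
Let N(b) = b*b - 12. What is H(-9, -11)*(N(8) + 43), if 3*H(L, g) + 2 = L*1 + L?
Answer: -1900/3 ≈ -633.33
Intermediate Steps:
N(b) = -12 + b**2 (N(b) = b**2 - 12 = -12 + b**2)
H(L, g) = -2/3 + 2*L/3 (H(L, g) = -2/3 + (L*1 + L)/3 = -2/3 + (L + L)/3 = -2/3 + (2*L)/3 = -2/3 + 2*L/3)
H(-9, -11)*(N(8) + 43) = (-2/3 + (2/3)*(-9))*((-12 + 8**2) + 43) = (-2/3 - 6)*((-12 + 64) + 43) = -20*(52 + 43)/3 = -20/3*95 = -1900/3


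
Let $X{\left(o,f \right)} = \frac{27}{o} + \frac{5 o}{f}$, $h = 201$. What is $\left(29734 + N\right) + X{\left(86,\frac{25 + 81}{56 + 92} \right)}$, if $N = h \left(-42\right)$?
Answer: $\frac{99786887}{4558} \approx 21893.0$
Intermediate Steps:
$N = -8442$ ($N = 201 \left(-42\right) = -8442$)
$X{\left(o,f \right)} = \frac{27}{o} + \frac{5 o}{f}$
$\left(29734 + N\right) + X{\left(86,\frac{25 + 81}{56 + 92} \right)} = \left(29734 - 8442\right) + \left(\frac{27}{86} + 5 \cdot 86 \frac{1}{\left(25 + 81\right) \frac{1}{56 + 92}}\right) = 21292 + \left(27 \cdot \frac{1}{86} + 5 \cdot 86 \frac{1}{106 \cdot \frac{1}{148}}\right) = 21292 + \left(\frac{27}{86} + 5 \cdot 86 \frac{1}{106 \cdot \frac{1}{148}}\right) = 21292 + \left(\frac{27}{86} + 5 \cdot 86 \frac{1}{\frac{53}{74}}\right) = 21292 + \left(\frac{27}{86} + 5 \cdot 86 \cdot \frac{74}{53}\right) = 21292 + \left(\frac{27}{86} + \frac{31820}{53}\right) = 21292 + \frac{2737951}{4558} = \frac{99786887}{4558}$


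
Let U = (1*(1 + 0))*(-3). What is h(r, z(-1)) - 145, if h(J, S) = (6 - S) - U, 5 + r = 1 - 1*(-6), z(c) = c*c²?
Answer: -135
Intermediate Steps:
z(c) = c³
U = -3 (U = (1*1)*(-3) = 1*(-3) = -3)
r = 2 (r = -5 + (1 - 1*(-6)) = -5 + (1 + 6) = -5 + 7 = 2)
h(J, S) = 9 - S (h(J, S) = (6 - S) - 1*(-3) = (6 - S) + 3 = 9 - S)
h(r, z(-1)) - 145 = (9 - 1*(-1)³) - 145 = (9 - 1*(-1)) - 145 = (9 + 1) - 145 = 10 - 145 = -135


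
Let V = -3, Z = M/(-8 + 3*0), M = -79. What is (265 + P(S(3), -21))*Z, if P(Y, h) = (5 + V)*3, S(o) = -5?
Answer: 21409/8 ≈ 2676.1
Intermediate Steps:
Z = 79/8 (Z = -79/(-8 + 3*0) = -79/(-8 + 0) = -79/(-8) = -79*(-⅛) = 79/8 ≈ 9.8750)
P(Y, h) = 6 (P(Y, h) = (5 - 3)*3 = 2*3 = 6)
(265 + P(S(3), -21))*Z = (265 + 6)*(79/8) = 271*(79/8) = 21409/8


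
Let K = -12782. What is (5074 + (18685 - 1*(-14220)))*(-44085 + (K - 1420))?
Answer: -2213681973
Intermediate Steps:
(5074 + (18685 - 1*(-14220)))*(-44085 + (K - 1420)) = (5074 + (18685 - 1*(-14220)))*(-44085 + (-12782 - 1420)) = (5074 + (18685 + 14220))*(-44085 - 14202) = (5074 + 32905)*(-58287) = 37979*(-58287) = -2213681973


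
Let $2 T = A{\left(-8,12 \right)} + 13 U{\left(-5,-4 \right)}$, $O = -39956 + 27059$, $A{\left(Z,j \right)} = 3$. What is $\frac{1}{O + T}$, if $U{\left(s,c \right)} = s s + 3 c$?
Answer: $- \frac{1}{12811} \approx -7.8058 \cdot 10^{-5}$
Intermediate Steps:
$O = -12897$
$U{\left(s,c \right)} = s^{2} + 3 c$
$T = 86$ ($T = \frac{3 + 13 \left(\left(-5\right)^{2} + 3 \left(-4\right)\right)}{2} = \frac{3 + 13 \left(25 - 12\right)}{2} = \frac{3 + 13 \cdot 13}{2} = \frac{3 + 169}{2} = \frac{1}{2} \cdot 172 = 86$)
$\frac{1}{O + T} = \frac{1}{-12897 + 86} = \frac{1}{-12811} = - \frac{1}{12811}$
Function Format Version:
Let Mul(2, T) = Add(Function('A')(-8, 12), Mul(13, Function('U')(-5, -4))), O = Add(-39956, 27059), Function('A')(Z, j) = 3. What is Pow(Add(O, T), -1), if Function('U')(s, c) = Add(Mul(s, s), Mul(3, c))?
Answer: Rational(-1, 12811) ≈ -7.8058e-5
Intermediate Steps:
O = -12897
Function('U')(s, c) = Add(Pow(s, 2), Mul(3, c))
T = 86 (T = Mul(Rational(1, 2), Add(3, Mul(13, Add(Pow(-5, 2), Mul(3, -4))))) = Mul(Rational(1, 2), Add(3, Mul(13, Add(25, -12)))) = Mul(Rational(1, 2), Add(3, Mul(13, 13))) = Mul(Rational(1, 2), Add(3, 169)) = Mul(Rational(1, 2), 172) = 86)
Pow(Add(O, T), -1) = Pow(Add(-12897, 86), -1) = Pow(-12811, -1) = Rational(-1, 12811)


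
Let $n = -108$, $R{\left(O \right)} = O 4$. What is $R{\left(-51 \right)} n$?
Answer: $22032$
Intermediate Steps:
$R{\left(O \right)} = 4 O$
$R{\left(-51 \right)} n = 4 \left(-51\right) \left(-108\right) = \left(-204\right) \left(-108\right) = 22032$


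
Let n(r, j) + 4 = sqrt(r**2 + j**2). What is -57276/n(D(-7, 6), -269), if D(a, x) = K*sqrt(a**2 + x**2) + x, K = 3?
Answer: 57276/(4 - sqrt(72361 + (6 + 3*sqrt(85))**2)) ≈ -214.44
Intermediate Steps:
D(a, x) = x + 3*sqrt(a**2 + x**2) (D(a, x) = 3*sqrt(a**2 + x**2) + x = x + 3*sqrt(a**2 + x**2))
n(r, j) = -4 + sqrt(j**2 + r**2) (n(r, j) = -4 + sqrt(r**2 + j**2) = -4 + sqrt(j**2 + r**2))
-57276/n(D(-7, 6), -269) = -57276/(-4 + sqrt((-269)**2 + (6 + 3*sqrt((-7)**2 + 6**2))**2)) = -57276/(-4 + sqrt(72361 + (6 + 3*sqrt(49 + 36))**2)) = -57276/(-4 + sqrt(72361 + (6 + 3*sqrt(85))**2))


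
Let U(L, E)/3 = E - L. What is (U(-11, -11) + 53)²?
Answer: 2809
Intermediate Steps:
U(L, E) = -3*L + 3*E (U(L, E) = 3*(E - L) = -3*L + 3*E)
(U(-11, -11) + 53)² = ((-3*(-11) + 3*(-11)) + 53)² = ((33 - 33) + 53)² = (0 + 53)² = 53² = 2809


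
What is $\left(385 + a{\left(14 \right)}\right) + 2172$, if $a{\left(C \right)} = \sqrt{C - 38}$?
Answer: $2557 + 2 i \sqrt{6} \approx 2557.0 + 4.899 i$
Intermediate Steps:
$a{\left(C \right)} = \sqrt{-38 + C}$
$\left(385 + a{\left(14 \right)}\right) + 2172 = \left(385 + \sqrt{-38 + 14}\right) + 2172 = \left(385 + \sqrt{-24}\right) + 2172 = \left(385 + 2 i \sqrt{6}\right) + 2172 = 2557 + 2 i \sqrt{6}$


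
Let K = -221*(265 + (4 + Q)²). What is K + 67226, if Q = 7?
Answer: -18080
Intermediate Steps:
K = -85306 (K = -221*(265 + (4 + 7)²) = -221*(265 + 11²) = -221*(265 + 121) = -221*386 = -85306)
K + 67226 = -85306 + 67226 = -18080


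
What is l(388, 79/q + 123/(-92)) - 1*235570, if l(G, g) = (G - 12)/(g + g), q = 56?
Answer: -22137006/95 ≈ -2.3302e+5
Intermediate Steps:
l(G, g) = (-12 + G)/(2*g) (l(G, g) = (-12 + G)/((2*g)) = (-12 + G)*(1/(2*g)) = (-12 + G)/(2*g))
l(388, 79/q + 123/(-92)) - 1*235570 = (-12 + 388)/(2*(79/56 + 123/(-92))) - 1*235570 = (½)*376/(79*(1/56) + 123*(-1/92)) - 235570 = (½)*376/(79/56 - 123/92) - 235570 = (½)*376/(95/1288) - 235570 = (½)*(1288/95)*376 - 235570 = 242144/95 - 235570 = -22137006/95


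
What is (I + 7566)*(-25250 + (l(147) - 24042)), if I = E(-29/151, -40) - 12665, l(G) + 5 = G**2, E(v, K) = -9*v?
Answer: 21311121344/151 ≈ 1.4113e+8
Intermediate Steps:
l(G) = -5 + G**2
I = -1912154/151 (I = -(-261)/151 - 12665 = -9*(-29/151) - 12665 = 261/151 - 12665 = -1912154/151 ≈ -12663.)
(I + 7566)*(-25250 + (l(147) - 24042)) = (-1912154/151 + 7566)*(-25250 + ((-5 + 147**2) - 24042)) = -769688*(-25250 + ((-5 + 21609) - 24042))/151 = -769688*(-25250 + (21604 - 24042))/151 = -769688*(-25250 - 2438)/151 = -769688/151*(-27688) = 21311121344/151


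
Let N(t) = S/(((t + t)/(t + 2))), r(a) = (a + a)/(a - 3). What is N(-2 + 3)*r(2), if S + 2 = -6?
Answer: 48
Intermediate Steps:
S = -8 (S = -2 - 6 = -8)
r(a) = 2*a/(-3 + a) (r(a) = (2*a)/(-3 + a) = 2*a/(-3 + a))
N(t) = -4*(2 + t)/t (N(t) = -8*(t + 2)/(t + t) = -8*(2 + t)/(2*t) = -4*(2 + t)/t)
N(-2 + 3)*r(2) = (-4 - 8/(-2 + 3))*(2*2/(-3 + 2)) = (-4 - 8/1)*(2*2/(-1)) = (-4 - 8*1)*(2*2*(-1)) = (-4 - 8)*(-4) = -12*(-4) = 48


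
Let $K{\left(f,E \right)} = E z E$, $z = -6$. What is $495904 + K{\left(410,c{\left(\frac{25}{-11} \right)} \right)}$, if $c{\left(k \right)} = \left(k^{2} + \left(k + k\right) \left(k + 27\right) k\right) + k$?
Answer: $\frac{169127251144}{1771561} \approx 95468.0$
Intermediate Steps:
$c{\left(k \right)} = k + k^{2} + 2 k^{2} \left(27 + k\right)$ ($c{\left(k \right)} = \left(k^{2} + 2 k \left(27 + k\right) k\right) + k = \left(k^{2} + 2 k^{2} \left(27 + k\right)\right) + k = k + k^{2} + 2 k^{2} \left(27 + k\right)$)
$K{\left(f,E \right)} = - 6 E^{2}$ ($K{\left(f,E \right)} = E \left(-6\right) E = - 6 E E = - 6 E^{2}$)
$495904 + K{\left(410,c{\left(\frac{25}{-11} \right)} \right)} = 495904 - 6 \left(\frac{25}{-11} \left(1 + 2 \left(\frac{25}{-11}\right)^{2} + 55 \frac{25}{-11}\right)\right)^{2} = 495904 - 6 \left(25 \left(- \frac{1}{11}\right) \left(1 + 2 \left(25 \left(- \frac{1}{11}\right)\right)^{2} + 55 \cdot 25 \left(- \frac{1}{11}\right)\right)\right)^{2} = 495904 - 6 \left(- \frac{25 \left(1 + 2 \left(- \frac{25}{11}\right)^{2} + 55 \left(- \frac{25}{11}\right)\right)}{11}\right)^{2} = 495904 - 6 \left(- \frac{25 \left(1 + 2 \cdot \frac{625}{121} - 125\right)}{11}\right)^{2} = 495904 - 6 \left(- \frac{25 \left(1 + \frac{1250}{121} - 125\right)}{11}\right)^{2} = 495904 - 6 \left(\left(- \frac{25}{11}\right) \left(- \frac{13754}{121}\right)\right)^{2} = 495904 - 6 \left(\frac{343850}{1331}\right)^{2} = 495904 - \frac{709396935000}{1771561} = \frac{169127251144}{1771561}$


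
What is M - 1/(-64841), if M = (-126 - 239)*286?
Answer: -6768751989/64841 ≈ -1.0439e+5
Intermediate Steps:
M = -104390 (M = -365*286 = -104390)
M - 1/(-64841) = -104390 - 1/(-64841) = -104390 - 1*(-1/64841) = -104390 + 1/64841 = -6768751989/64841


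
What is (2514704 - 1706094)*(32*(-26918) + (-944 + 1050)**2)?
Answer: -687431705400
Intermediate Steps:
(2514704 - 1706094)*(32*(-26918) + (-944 + 1050)**2) = 808610*(-861376 + 106**2) = 808610*(-861376 + 11236) = 808610*(-850140) = -687431705400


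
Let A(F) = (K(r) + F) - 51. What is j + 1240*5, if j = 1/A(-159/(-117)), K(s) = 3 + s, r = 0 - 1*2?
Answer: 11761361/1897 ≈ 6200.0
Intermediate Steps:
r = -2 (r = 0 - 2 = -2)
A(F) = -50 + F (A(F) = ((3 - 2) + F) - 51 = (1 + F) - 51 = -50 + F)
j = -39/1897 (j = 1/(-50 - 159/(-117)) = 1/(-50 - 159*(-1/117)) = 1/(-50 + 53/39) = 1/(-1897/39) = -39/1897 ≈ -0.020559)
j + 1240*5 = -39/1897 + 1240*5 = -39/1897 + 6200 = 11761361/1897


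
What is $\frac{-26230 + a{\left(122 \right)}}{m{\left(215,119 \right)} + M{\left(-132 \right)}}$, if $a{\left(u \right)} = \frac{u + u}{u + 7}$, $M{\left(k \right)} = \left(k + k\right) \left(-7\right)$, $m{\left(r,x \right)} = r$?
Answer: $- \frac{3383426}{266127} \approx -12.714$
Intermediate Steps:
$M{\left(k \right)} = - 14 k$ ($M{\left(k \right)} = 2 k \left(-7\right) = - 14 k$)
$a{\left(u \right)} = \frac{2 u}{7 + u}$
$\frac{-26230 + a{\left(122 \right)}}{m{\left(215,119 \right)} + M{\left(-132 \right)}} = \frac{-26230 + 2 \cdot 122 \frac{1}{7 + 122}}{215 - -1848} = \frac{-26230 + 2 \cdot 122 \cdot \frac{1}{129}}{215 + 1848} = \frac{-26230 + 2 \cdot 122 \cdot \frac{1}{129}}{2063} = \left(-26230 + \frac{244}{129}\right) \frac{1}{2063} = \left(- \frac{3383426}{129}\right) \frac{1}{2063} = - \frac{3383426}{266127}$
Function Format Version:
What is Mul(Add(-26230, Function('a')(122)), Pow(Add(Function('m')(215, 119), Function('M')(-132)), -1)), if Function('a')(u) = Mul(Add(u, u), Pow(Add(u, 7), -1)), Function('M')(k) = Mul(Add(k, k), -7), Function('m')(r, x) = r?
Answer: Rational(-3383426, 266127) ≈ -12.714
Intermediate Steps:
Function('M')(k) = Mul(-14, k) (Function('M')(k) = Mul(Mul(2, k), -7) = Mul(-14, k))
Function('a')(u) = Mul(2, u, Pow(Add(7, u), -1)) (Function('a')(u) = Mul(Mul(2, u), Pow(Add(7, u), -1)) = Mul(2, u, Pow(Add(7, u), -1)))
Mul(Add(-26230, Function('a')(122)), Pow(Add(Function('m')(215, 119), Function('M')(-132)), -1)) = Mul(Add(-26230, Mul(2, 122, Pow(Add(7, 122), -1))), Pow(Add(215, Mul(-14, -132)), -1)) = Mul(Add(-26230, Mul(2, 122, Pow(129, -1))), Pow(Add(215, 1848), -1)) = Mul(Add(-26230, Mul(2, 122, Rational(1, 129))), Pow(2063, -1)) = Mul(Add(-26230, Rational(244, 129)), Rational(1, 2063)) = Mul(Rational(-3383426, 129), Rational(1, 2063)) = Rational(-3383426, 266127)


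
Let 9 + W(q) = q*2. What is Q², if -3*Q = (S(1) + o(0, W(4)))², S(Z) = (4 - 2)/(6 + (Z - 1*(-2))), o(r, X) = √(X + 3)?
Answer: 30148/59049 + 1328*√2/6561 ≈ 0.79681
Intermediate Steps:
W(q) = -9 + 2*q (W(q) = -9 + q*2 = -9 + 2*q)
o(r, X) = √(3 + X)
S(Z) = 2/(8 + Z) (S(Z) = 2/(6 + (Z + 2)) = 2/(6 + (2 + Z)) = 2/(8 + Z))
Q = -(2/9 + √2)²/3 (Q = -(2/(8 + 1) + √(3 + (-9 + 2*4)))²/3 = -(2/9 + √(3 + (-9 + 8)))²/3 = -(2*(⅑) + √(3 - 1))²/3 = -(2/9 + √2)²/3 ≈ -0.89264)
Q² = (-166/243 - 4*√2/27)²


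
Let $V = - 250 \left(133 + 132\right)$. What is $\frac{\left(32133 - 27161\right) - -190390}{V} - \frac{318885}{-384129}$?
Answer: $- \frac{8986346408}{4241424375} \approx -2.1187$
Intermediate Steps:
$V = -66250$ ($V = \left(-250\right) 265 = -66250$)
$\frac{\left(32133 - 27161\right) - -190390}{V} - \frac{318885}{-384129} = \frac{\left(32133 - 27161\right) - -190390}{-66250} - \frac{318885}{-384129} = \left(\left(32133 - 27161\right) + 190390\right) \left(- \frac{1}{66250}\right) - - \frac{106295}{128043} = \left(4972 + 190390\right) \left(- \frac{1}{66250}\right) + \frac{106295}{128043} = 195362 \left(- \frac{1}{66250}\right) + \frac{106295}{128043} = - \frac{97681}{33125} + \frac{106295}{128043} = - \frac{8986346408}{4241424375}$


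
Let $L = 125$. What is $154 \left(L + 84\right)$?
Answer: $32186$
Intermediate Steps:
$154 \left(L + 84\right) = 154 \left(125 + 84\right) = 154 \cdot 209 = 32186$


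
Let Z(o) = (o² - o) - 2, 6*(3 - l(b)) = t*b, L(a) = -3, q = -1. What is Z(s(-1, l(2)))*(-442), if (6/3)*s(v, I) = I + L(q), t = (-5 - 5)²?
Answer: -1163344/9 ≈ -1.2926e+5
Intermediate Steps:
t = 100 (t = (-10)² = 100)
l(b) = 3 - 50*b/3
s(v, I) = -3/2 + I/2 (s(v, I) = (I - 3)/2 = (-3 + I)/2 = -3/2 + I/2)
Z(o) = -2 + o² - o
Z(s(-1, l(2)))*(-442) = (-2 + (-3/2 + (3 - 50/3*2)/2)² - (-3/2 + (3 - 50/3*2)/2))*(-442) = (-2 + (-3/2 + (3 - 100/3)/2)² - (-3/2 + (3 - 100/3)/2))*(-442) = (-2 + (-3/2 + (½)*(-91/3))² - (-3/2 + (½)*(-91/3)))*(-442) = (-2 + (-3/2 - 91/6)² - (-3/2 - 91/6))*(-442) = (-2 + (-50/3)² - 1*(-50/3))*(-442) = (-2 + 2500/9 + 50/3)*(-442) = (2632/9)*(-442) = -1163344/9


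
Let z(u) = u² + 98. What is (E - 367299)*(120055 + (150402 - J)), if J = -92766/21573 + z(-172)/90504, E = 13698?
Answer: -128067485581392359/1339124 ≈ -9.5635e+10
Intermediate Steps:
z(u) = 98 + u²
J = -47872619/12052116 (J = -92766/21573 + (98 + (-172)²)/90504 = -92766*1/21573 + (98 + 29584)*(1/90504) = -30922/7191 + 29682*(1/90504) = -30922/7191 + 1649/5028 = -47872619/12052116 ≈ -3.9721)
(E - 367299)*(120055 + (150402 - J)) = (13698 - 367299)*(120055 + (150402 - 1*(-47872619/12052116))) = -353601*(120055 + (150402 + 47872619/12052116)) = -353601*(120055 + 1812710223251/12052116) = -353601*3259627009631/12052116 = -128067485581392359/1339124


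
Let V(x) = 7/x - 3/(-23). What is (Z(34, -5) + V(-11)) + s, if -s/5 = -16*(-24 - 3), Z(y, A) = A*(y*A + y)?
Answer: -374568/253 ≈ -1480.5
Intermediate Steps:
Z(y, A) = A*(y + A*y) (Z(y, A) = A*(A*y + y) = A*(y + A*y))
V(x) = 3/23 + 7/x (V(x) = 7/x - 3*(-1/23) = 7/x + 3/23 = 3/23 + 7/x)
s = -2160 (s = -(-80)*(-24 - 3) = -(-80)*(-27) = -5*432 = -2160)
(Z(34, -5) + V(-11)) + s = (-5*34*(1 - 5) + (3/23 + 7/(-11))) - 2160 = (-5*34*(-4) + (3/23 + 7*(-1/11))) - 2160 = (680 + (3/23 - 7/11)) - 2160 = (680 - 128/253) - 2160 = 171912/253 - 2160 = -374568/253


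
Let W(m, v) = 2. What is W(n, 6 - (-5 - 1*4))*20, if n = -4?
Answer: 40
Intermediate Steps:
W(n, 6 - (-5 - 1*4))*20 = 2*20 = 40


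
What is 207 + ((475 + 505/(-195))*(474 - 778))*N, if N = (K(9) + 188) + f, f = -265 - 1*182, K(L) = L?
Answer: 1400232073/39 ≈ 3.5903e+7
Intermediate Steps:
f = -447 (f = -265 - 182 = -447)
N = -250 (N = (9 + 188) - 447 = 197 - 447 = -250)
207 + ((475 + 505/(-195))*(474 - 778))*N = 207 + ((475 + 505/(-195))*(474 - 778))*(-250) = 207 + ((475 + 505*(-1/195))*(-304))*(-250) = 207 + ((475 - 101/39)*(-304))*(-250) = 207 + ((18424/39)*(-304))*(-250) = 207 - 5600896/39*(-250) = 207 + 1400224000/39 = 1400232073/39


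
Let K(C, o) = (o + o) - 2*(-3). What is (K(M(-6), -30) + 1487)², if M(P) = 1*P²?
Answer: 2053489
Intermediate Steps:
M(P) = P²
K(C, o) = 6 + 2*o (K(C, o) = 2*o + 6 = 6 + 2*o)
(K(M(-6), -30) + 1487)² = ((6 + 2*(-30)) + 1487)² = ((6 - 60) + 1487)² = (-54 + 1487)² = 1433² = 2053489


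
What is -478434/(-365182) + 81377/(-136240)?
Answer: 17732216273/24876197840 ≈ 0.71282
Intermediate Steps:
-478434/(-365182) + 81377/(-136240) = -478434*(-1/365182) + 81377*(-1/136240) = 239217/182591 - 81377/136240 = 17732216273/24876197840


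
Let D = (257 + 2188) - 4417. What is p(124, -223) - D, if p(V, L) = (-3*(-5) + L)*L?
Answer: 48356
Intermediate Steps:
p(V, L) = L*(15 + L) (p(V, L) = (15 + L)*L = L*(15 + L))
D = -1972 (D = 2445 - 4417 = -1972)
p(124, -223) - D = -223*(15 - 223) - 1*(-1972) = -223*(-208) + 1972 = 46384 + 1972 = 48356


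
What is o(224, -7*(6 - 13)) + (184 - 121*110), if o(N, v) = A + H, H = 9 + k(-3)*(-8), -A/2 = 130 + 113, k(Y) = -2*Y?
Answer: -13651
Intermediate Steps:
A = -486 (A = -2*(130 + 113) = -2*243 = -486)
H = -39 (H = 9 - 2*(-3)*(-8) = 9 + 6*(-8) = 9 - 48 = -39)
o(N, v) = -525 (o(N, v) = -486 - 39 = -525)
o(224, -7*(6 - 13)) + (184 - 121*110) = -525 + (184 - 121*110) = -525 + (184 - 13310) = -525 - 13126 = -13651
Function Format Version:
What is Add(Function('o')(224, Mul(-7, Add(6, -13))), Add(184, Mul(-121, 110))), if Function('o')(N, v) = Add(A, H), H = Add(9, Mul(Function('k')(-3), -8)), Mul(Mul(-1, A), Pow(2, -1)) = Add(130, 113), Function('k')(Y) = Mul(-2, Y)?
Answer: -13651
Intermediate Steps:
A = -486 (A = Mul(-2, Add(130, 113)) = Mul(-2, 243) = -486)
H = -39 (H = Add(9, Mul(Mul(-2, -3), -8)) = Add(9, Mul(6, -8)) = Add(9, -48) = -39)
Function('o')(N, v) = -525 (Function('o')(N, v) = Add(-486, -39) = -525)
Add(Function('o')(224, Mul(-7, Add(6, -13))), Add(184, Mul(-121, 110))) = Add(-525, Add(184, Mul(-121, 110))) = Add(-525, Add(184, -13310)) = Add(-525, -13126) = -13651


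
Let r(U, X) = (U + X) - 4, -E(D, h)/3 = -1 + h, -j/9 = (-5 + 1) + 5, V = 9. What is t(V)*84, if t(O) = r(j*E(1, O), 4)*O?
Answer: 163296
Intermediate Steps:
j = -9 (j = -9*((-5 + 1) + 5) = -9*(-4 + 5) = -9*1 = -9)
E(D, h) = 3 - 3*h (E(D, h) = -3*(-1 + h) = 3 - 3*h)
r(U, X) = -4 + U + X
t(O) = O*(-27 + 27*O) (t(O) = (-4 - 9*(3 - 3*O) + 4)*O = (-4 + (-27 + 27*O) + 4)*O = (-27 + 27*O)*O = O*(-27 + 27*O))
t(V)*84 = (27*9*(-1 + 9))*84 = (27*9*8)*84 = 1944*84 = 163296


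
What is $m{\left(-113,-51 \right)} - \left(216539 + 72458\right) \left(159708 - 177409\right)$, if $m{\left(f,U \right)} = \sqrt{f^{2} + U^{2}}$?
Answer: $5115535897 + \sqrt{15370} \approx 5.1155 \cdot 10^{9}$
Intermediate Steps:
$m{\left(f,U \right)} = \sqrt{U^{2} + f^{2}}$
$m{\left(-113,-51 \right)} - \left(216539 + 72458\right) \left(159708 - 177409\right) = \sqrt{\left(-51\right)^{2} + \left(-113\right)^{2}} - \left(216539 + 72458\right) \left(159708 - 177409\right) = \sqrt{2601 + 12769} - 288997 \left(-17701\right) = \sqrt{15370} - -5115535897 = \sqrt{15370} + 5115535897 = 5115535897 + \sqrt{15370}$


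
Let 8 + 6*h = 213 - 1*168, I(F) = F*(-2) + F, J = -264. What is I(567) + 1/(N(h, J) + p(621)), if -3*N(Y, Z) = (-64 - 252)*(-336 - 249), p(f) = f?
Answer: -34586434/60999 ≈ -567.00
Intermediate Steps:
I(F) = -F (I(F) = -2*F + F = -F)
h = 37/6 (h = -4/3 + (213 - 1*168)/6 = -4/3 + (213 - 168)/6 = -4/3 + (1/6)*45 = -4/3 + 15/2 = 37/6 ≈ 6.1667)
N(Y, Z) = -61620 (N(Y, Z) = -(-64 - 252)*(-336 - 249)/3 = -(-316)*(-585)/3 = -1/3*184860 = -61620)
I(567) + 1/(N(h, J) + p(621)) = -1*567 + 1/(-61620 + 621) = -567 + 1/(-60999) = -567 - 1/60999 = -34586434/60999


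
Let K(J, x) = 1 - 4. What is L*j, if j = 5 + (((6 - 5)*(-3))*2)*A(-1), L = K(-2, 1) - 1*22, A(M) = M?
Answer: -275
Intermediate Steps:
K(J, x) = -3
L = -25 (L = -3 - 1*22 = -3 - 22 = -25)
j = 11 (j = 5 + (((6 - 5)*(-3))*2)*(-1) = 5 + ((1*(-3))*2)*(-1) = 5 - 3*2*(-1) = 5 - 6*(-1) = 5 + 6 = 11)
L*j = -25*11 = -275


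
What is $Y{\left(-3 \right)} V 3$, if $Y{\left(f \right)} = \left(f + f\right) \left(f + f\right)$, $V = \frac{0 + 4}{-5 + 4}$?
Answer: $-432$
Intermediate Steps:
$V = -4$ ($V = \frac{4}{-1} = 4 \left(-1\right) = -4$)
$Y{\left(f \right)} = 4 f^{2}$ ($Y{\left(f \right)} = 2 f 2 f = 4 f^{2}$)
$Y{\left(-3 \right)} V 3 = 4 \left(-3\right)^{2} \left(-4\right) 3 = 4 \cdot 9 \left(-4\right) 3 = 36 \left(-4\right) 3 = \left(-144\right) 3 = -432$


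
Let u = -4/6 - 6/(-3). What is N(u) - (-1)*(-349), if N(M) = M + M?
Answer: -1039/3 ≈ -346.33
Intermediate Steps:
u = 4/3 (u = -4*1/6 - 6*(-1/3) = -2/3 + 2 = 4/3 ≈ 1.3333)
N(M) = 2*M
N(u) - (-1)*(-349) = 2*(4/3) - (-1)*(-349) = 8/3 - 1*349 = 8/3 - 349 = -1039/3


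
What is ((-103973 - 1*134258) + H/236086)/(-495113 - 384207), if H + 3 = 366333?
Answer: 3515164846/12974696345 ≈ 0.27092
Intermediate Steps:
H = 366330 (H = -3 + 366333 = 366330)
((-103973 - 1*134258) + H/236086)/(-495113 - 384207) = ((-103973 - 1*134258) + 366330/236086)/(-495113 - 384207) = ((-103973 - 134258) + 366330*(1/236086))/(-879320) = (-238231 + 183165/118043)*(-1/879320) = -28121318768/118043*(-1/879320) = 3515164846/12974696345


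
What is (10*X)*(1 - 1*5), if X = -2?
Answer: 80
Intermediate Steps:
(10*X)*(1 - 1*5) = (10*(-2))*(1 - 1*5) = -20*(1 - 5) = -20*(-4) = 80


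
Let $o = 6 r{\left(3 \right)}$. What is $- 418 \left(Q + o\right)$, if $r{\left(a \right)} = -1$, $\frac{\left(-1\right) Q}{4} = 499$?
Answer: $836836$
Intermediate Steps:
$Q = -1996$ ($Q = \left(-4\right) 499 = -1996$)
$o = -6$ ($o = 6 \left(-1\right) = -6$)
$- 418 \left(Q + o\right) = - 418 \left(-1996 - 6\right) = \left(-418\right) \left(-2002\right) = 836836$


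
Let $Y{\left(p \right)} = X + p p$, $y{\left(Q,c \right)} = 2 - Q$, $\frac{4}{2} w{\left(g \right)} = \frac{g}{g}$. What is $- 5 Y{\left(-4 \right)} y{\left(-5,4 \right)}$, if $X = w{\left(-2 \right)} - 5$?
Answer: $- \frac{805}{2} \approx -402.5$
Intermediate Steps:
$w{\left(g \right)} = \frac{1}{2}$ ($w{\left(g \right)} = \frac{g \frac{1}{g}}{2} = \frac{1}{2} \cdot 1 = \frac{1}{2}$)
$X = - \frac{9}{2}$ ($X = \frac{1}{2} - 5 = - \frac{9}{2} \approx -4.5$)
$Y{\left(p \right)} = - \frac{9}{2} + p^{2}$ ($Y{\left(p \right)} = - \frac{9}{2} + p p = - \frac{9}{2} + p^{2}$)
$- 5 Y{\left(-4 \right)} y{\left(-5,4 \right)} = - 5 \left(- \frac{9}{2} + \left(-4\right)^{2}\right) \left(2 - -5\right) = - 5 \left(- \frac{9}{2} + 16\right) \left(2 + 5\right) = \left(-5\right) \frac{23}{2} \cdot 7 = \left(- \frac{115}{2}\right) 7 = - \frac{805}{2}$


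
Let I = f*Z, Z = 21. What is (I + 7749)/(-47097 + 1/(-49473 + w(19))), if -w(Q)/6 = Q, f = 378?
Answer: -111124467/333628420 ≈ -0.33308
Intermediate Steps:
w(Q) = -6*Q
I = 7938 (I = 378*21 = 7938)
(I + 7749)/(-47097 + 1/(-49473 + w(19))) = (7938 + 7749)/(-47097 + 1/(-49473 - 6*19)) = 15687/(-47097 + 1/(-49473 - 114)) = 15687/(-47097 + 1/(-49587)) = 15687/(-47097 - 1/49587) = 15687/(-2335398940/49587) = 15687*(-49587/2335398940) = -111124467/333628420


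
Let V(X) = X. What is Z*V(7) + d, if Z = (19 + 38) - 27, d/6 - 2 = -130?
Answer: -558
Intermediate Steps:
d = -768 (d = 12 + 6*(-130) = 12 - 780 = -768)
Z = 30 (Z = 57 - 27 = 30)
Z*V(7) + d = 30*7 - 768 = 210 - 768 = -558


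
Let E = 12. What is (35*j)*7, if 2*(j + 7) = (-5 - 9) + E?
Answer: -1960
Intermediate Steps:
j = -8 (j = -7 + ((-5 - 9) + 12)/2 = -7 + (-14 + 12)/2 = -7 + (½)*(-2) = -7 - 1 = -8)
(35*j)*7 = (35*(-8))*7 = -280*7 = -1960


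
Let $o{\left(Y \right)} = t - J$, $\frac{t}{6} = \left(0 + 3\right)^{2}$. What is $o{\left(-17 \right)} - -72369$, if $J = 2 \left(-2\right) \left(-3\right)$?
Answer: $72411$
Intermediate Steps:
$t = 54$ ($t = 6 \left(0 + 3\right)^{2} = 6 \cdot 3^{2} = 6 \cdot 9 = 54$)
$J = 12$ ($J = \left(-4\right) \left(-3\right) = 12$)
$o{\left(Y \right)} = 42$ ($o{\left(Y \right)} = 54 - 12 = 42$)
$o{\left(-17 \right)} - -72369 = 42 - -72369 = 42 + 72369 = 72411$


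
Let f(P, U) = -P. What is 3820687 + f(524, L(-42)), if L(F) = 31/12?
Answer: 3820163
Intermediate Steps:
L(F) = 31/12 (L(F) = 31*(1/12) = 31/12)
3820687 + f(524, L(-42)) = 3820687 - 1*524 = 3820687 - 524 = 3820163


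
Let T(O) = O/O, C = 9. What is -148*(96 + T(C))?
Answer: -14356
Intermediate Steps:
T(O) = 1
-148*(96 + T(C)) = -148*(96 + 1) = -148*97 = -14356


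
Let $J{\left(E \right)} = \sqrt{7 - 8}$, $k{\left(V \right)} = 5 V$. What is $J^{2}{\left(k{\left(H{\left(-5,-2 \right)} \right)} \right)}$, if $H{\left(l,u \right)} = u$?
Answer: $-1$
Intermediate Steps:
$J{\left(E \right)} = i$ ($J{\left(E \right)} = \sqrt{-1} = i$)
$J^{2}{\left(k{\left(H{\left(-5,-2 \right)} \right)} \right)} = i^{2} = -1$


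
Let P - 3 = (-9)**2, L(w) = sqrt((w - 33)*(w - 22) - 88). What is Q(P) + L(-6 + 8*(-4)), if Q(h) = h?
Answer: 84 + 2*sqrt(1043) ≈ 148.59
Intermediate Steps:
L(w) = sqrt(-88 + (-33 + w)*(-22 + w)) (L(w) = sqrt((-33 + w)*(-22 + w) - 88) = sqrt(-88 + (-33 + w)*(-22 + w)))
P = 84 (P = 3 + (-9)**2 = 3 + 81 = 84)
Q(P) + L(-6 + 8*(-4)) = 84 + sqrt(638 + (-6 + 8*(-4))**2 - 55*(-6 + 8*(-4))) = 84 + sqrt(638 + (-6 - 32)**2 - 55*(-6 - 32)) = 84 + sqrt(638 + (-38)**2 - 55*(-38)) = 84 + sqrt(638 + 1444 + 2090) = 84 + sqrt(4172) = 84 + 2*sqrt(1043)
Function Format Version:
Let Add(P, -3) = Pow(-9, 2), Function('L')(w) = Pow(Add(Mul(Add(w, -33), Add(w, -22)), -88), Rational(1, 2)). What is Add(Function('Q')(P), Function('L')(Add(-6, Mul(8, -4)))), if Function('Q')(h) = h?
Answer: Add(84, Mul(2, Pow(1043, Rational(1, 2)))) ≈ 148.59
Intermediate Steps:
Function('L')(w) = Pow(Add(-88, Mul(Add(-33, w), Add(-22, w))), Rational(1, 2)) (Function('L')(w) = Pow(Add(Mul(Add(-33, w), Add(-22, w)), -88), Rational(1, 2)) = Pow(Add(-88, Mul(Add(-33, w), Add(-22, w))), Rational(1, 2)))
P = 84 (P = Add(3, Pow(-9, 2)) = Add(3, 81) = 84)
Add(Function('Q')(P), Function('L')(Add(-6, Mul(8, -4)))) = Add(84, Pow(Add(638, Pow(Add(-6, Mul(8, -4)), 2), Mul(-55, Add(-6, Mul(8, -4)))), Rational(1, 2))) = Add(84, Pow(Add(638, Pow(Add(-6, -32), 2), Mul(-55, Add(-6, -32))), Rational(1, 2))) = Add(84, Pow(Add(638, Pow(-38, 2), Mul(-55, -38)), Rational(1, 2))) = Add(84, Pow(Add(638, 1444, 2090), Rational(1, 2))) = Add(84, Pow(4172, Rational(1, 2))) = Add(84, Mul(2, Pow(1043, Rational(1, 2))))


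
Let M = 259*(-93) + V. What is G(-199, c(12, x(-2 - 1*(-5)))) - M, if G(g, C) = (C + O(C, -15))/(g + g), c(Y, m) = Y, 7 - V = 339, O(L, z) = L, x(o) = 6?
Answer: 4859369/199 ≈ 24419.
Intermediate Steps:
V = -332 (V = 7 - 1*339 = 7 - 339 = -332)
M = -24419 (M = 259*(-93) - 332 = -24087 - 332 = -24419)
G(g, C) = C/g (G(g, C) = (C + C)/(g + g) = (2*C)/((2*g)) = (2*C)*(1/(2*g)) = C/g)
G(-199, c(12, x(-2 - 1*(-5)))) - M = 12/(-199) - 1*(-24419) = 12*(-1/199) + 24419 = -12/199 + 24419 = 4859369/199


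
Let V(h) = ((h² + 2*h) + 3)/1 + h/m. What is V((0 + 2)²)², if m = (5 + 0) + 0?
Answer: 19321/25 ≈ 772.84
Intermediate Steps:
m = 5 (m = 5 + 0 = 5)
V(h) = 3 + h² + 11*h/5 (V(h) = ((h² + 2*h) + 3)/1 + h/5 = (3 + h² + 2*h)*1 + h*(⅕) = (3 + h² + 2*h) + h/5 = 3 + h² + 11*h/5)
V((0 + 2)²)² = (3 + ((0 + 2)²)² + 11*(0 + 2)²/5)² = (3 + (2²)² + (11/5)*2²)² = (3 + 4² + (11/5)*4)² = (3 + 16 + 44/5)² = (139/5)² = 19321/25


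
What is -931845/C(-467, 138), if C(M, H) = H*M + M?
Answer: 931845/64913 ≈ 14.355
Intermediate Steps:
C(M, H) = M + H*M
-931845/C(-467, 138) = -931845*(-1/(467*(1 + 138))) = -931845/((-467*139)) = -931845/(-64913) = -931845*(-1/64913) = 931845/64913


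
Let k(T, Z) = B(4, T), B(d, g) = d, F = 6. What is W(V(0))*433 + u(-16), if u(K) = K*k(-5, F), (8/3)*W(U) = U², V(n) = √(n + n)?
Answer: -64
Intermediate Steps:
k(T, Z) = 4
V(n) = √2*√n (V(n) = √(2*n) = √2*√n)
W(U) = 3*U²/8
u(K) = 4*K (u(K) = K*4 = 4*K)
W(V(0))*433 + u(-16) = (3*(√2*√0)²/8)*433 + 4*(-16) = (3*(√2*0)²/8)*433 - 64 = ((3/8)*0²)*433 - 64 = ((3/8)*0)*433 - 64 = 0*433 - 64 = 0 - 64 = -64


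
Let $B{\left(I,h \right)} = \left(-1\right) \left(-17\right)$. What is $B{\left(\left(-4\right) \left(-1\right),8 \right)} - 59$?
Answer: $-42$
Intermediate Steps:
$B{\left(I,h \right)} = 17$
$B{\left(\left(-4\right) \left(-1\right),8 \right)} - 59 = 17 - 59 = -42$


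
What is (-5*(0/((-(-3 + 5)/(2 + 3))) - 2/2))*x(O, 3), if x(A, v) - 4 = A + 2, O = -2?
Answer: 20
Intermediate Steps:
x(A, v) = 6 + A (x(A, v) = 4 + (A + 2) = 4 + (2 + A) = 6 + A)
(-5*(0/((-(-3 + 5)/(2 + 3))) - 2/2))*x(O, 3) = (-5*(0/((-(-3 + 5)/(2 + 3))) - 2/2))*(6 - 2) = -5*(0/((-2/5)) - 2*1/2)*4 = -5*(0/((-2/5)) - 1)*4 = -5*(0/((-1*2/5)) - 1)*4 = -5*(0/(-2/5) - 1)*4 = -5*(0*(-5/2) - 1)*4 = -5*(0 - 1)*4 = -5*(-1)*4 = 5*4 = 20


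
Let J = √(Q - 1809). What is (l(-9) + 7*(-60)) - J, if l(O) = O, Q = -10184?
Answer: -429 - I*√11993 ≈ -429.0 - 109.51*I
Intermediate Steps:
J = I*√11993 (J = √(-10184 - 1809) = √(-11993) = I*√11993 ≈ 109.51*I)
(l(-9) + 7*(-60)) - J = (-9 + 7*(-60)) - I*√11993 = (-9 - 420) - I*√11993 = -429 - I*√11993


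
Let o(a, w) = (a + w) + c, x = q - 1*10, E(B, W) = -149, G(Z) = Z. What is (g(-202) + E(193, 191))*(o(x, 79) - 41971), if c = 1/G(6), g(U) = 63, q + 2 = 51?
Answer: 10798031/3 ≈ 3.5993e+6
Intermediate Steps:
q = 49 (q = -2 + 51 = 49)
c = 1/6 ≈ 0.16667
x = 39 (x = 49 - 1*10 = 49 - 10 = 39)
o(a, w) = 1/6 + a + w (o(a, w) = (a + w) + 1/6 = 1/6 + a + w)
(g(-202) + E(193, 191))*(o(x, 79) - 41971) = (63 - 149)*((1/6 + 39 + 79) - 41971) = -86*(709/6 - 41971) = -86*(-251117/6) = 10798031/3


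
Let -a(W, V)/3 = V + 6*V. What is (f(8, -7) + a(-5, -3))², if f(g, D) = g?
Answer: 5041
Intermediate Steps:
a(W, V) = -21*V (a(W, V) = -3*(V + 6*V) = -21*V)
(f(8, -7) + a(-5, -3))² = (8 - 21*(-3))² = (8 + 63)² = 71² = 5041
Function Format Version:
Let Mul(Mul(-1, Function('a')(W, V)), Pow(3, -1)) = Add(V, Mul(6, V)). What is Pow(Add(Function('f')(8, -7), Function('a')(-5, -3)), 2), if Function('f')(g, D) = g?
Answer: 5041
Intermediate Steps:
Function('a')(W, V) = Mul(-21, V) (Function('a')(W, V) = Mul(-3, Add(V, Mul(6, V))) = Mul(-3, Mul(7, V)) = Mul(-21, V))
Pow(Add(Function('f')(8, -7), Function('a')(-5, -3)), 2) = Pow(Add(8, Mul(-21, -3)), 2) = Pow(Add(8, 63), 2) = Pow(71, 2) = 5041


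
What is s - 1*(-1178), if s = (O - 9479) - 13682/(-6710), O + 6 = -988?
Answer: -31177884/3355 ≈ -9293.0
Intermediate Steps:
O = -994 (O = -6 - 988 = -994)
s = -35130074/3355 (s = (-994 - 9479) - 13682/(-6710) = -10473 - 13682*(-1/6710) = -10473 + 6841/3355 = -35130074/3355 ≈ -10471.)
s - 1*(-1178) = -35130074/3355 - 1*(-1178) = -35130074/3355 + 1178 = -31177884/3355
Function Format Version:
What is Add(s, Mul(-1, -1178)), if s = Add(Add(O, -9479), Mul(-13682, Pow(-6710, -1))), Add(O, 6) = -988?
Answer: Rational(-31177884, 3355) ≈ -9293.0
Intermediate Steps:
O = -994 (O = Add(-6, -988) = -994)
s = Rational(-35130074, 3355) (s = Add(Add(-994, -9479), Mul(-13682, Pow(-6710, -1))) = Add(-10473, Mul(-13682, Rational(-1, 6710))) = Add(-10473, Rational(6841, 3355)) = Rational(-35130074, 3355) ≈ -10471.)
Add(s, Mul(-1, -1178)) = Add(Rational(-35130074, 3355), Mul(-1, -1178)) = Add(Rational(-35130074, 3355), 1178) = Rational(-31177884, 3355)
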